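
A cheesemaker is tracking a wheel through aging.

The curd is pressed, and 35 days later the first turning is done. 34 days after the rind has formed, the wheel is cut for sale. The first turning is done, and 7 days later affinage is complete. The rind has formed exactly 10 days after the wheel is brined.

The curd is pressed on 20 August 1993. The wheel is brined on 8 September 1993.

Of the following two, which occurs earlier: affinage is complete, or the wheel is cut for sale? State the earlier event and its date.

Affinage is complete — 1 October 1993

The curd is pressed: Aug 20, 1993.
The first turning is done: Aug 20, 1993 + 35 days = Sep 24, 1993.
Affinage is complete: Sep 24, 1993 + 7 days = Oct 1, 1993.
The wheel is brined: Sep 8, 1993.
The rind has formed: Sep 8, 1993 + 10 days = Sep 18, 1993.
The wheel is cut for sale: Sep 18, 1993 + 34 days = Oct 22, 1993.
Comparing: affinage is complete on Oct 1, 1993 vs the wheel is cut for sale on Oct 22, 1993. Earlier: affinage is complete.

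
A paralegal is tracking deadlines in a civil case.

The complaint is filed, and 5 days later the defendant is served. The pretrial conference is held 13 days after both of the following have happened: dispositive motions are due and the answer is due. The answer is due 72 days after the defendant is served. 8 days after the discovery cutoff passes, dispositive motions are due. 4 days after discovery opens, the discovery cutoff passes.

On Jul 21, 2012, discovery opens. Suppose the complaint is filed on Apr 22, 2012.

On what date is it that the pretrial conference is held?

Discovery opens: Jul 21, 2012.
The discovery cutoff passes: Jul 21, 2012 + 4 days = Jul 25, 2012.
Dispositive motions are due: Jul 25, 2012 + 8 days = Aug 2, 2012.
The complaint is filed: Apr 22, 2012.
The defendant is served: Apr 22, 2012 + 5 days = Apr 27, 2012.
The answer is due: Apr 27, 2012 + 72 days = Jul 8, 2012.
Both prerequisites met — dispositive motions are due (Aug 2, 2012), the answer is due (Jul 8, 2012); the later is Aug 2, 2012.
The pretrial conference is held: Aug 2, 2012 + 13 days = Aug 15, 2012.

Aug 15, 2012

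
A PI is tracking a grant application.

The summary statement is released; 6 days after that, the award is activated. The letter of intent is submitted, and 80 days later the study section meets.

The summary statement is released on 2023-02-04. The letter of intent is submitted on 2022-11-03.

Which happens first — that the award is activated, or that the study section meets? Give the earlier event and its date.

The study section meets — 2023-01-22

The summary statement is released: Feb 4, 2023.
The award is activated: Feb 4, 2023 + 6 days = Feb 10, 2023.
The letter of intent is submitted: Nov 3, 2022.
The study section meets: Nov 3, 2022 + 80 days = Jan 22, 2023.
Comparing: the award is activated on Feb 10, 2023 vs the study section meets on Jan 22, 2023. Earlier: the study section meets.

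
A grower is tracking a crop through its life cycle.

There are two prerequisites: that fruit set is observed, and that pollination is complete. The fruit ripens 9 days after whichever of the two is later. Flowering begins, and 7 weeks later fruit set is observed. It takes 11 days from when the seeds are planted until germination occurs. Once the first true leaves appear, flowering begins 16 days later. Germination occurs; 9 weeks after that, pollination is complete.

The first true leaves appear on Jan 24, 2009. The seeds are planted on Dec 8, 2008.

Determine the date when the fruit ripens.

The first true leaves appear: Jan 24, 2009.
Flowering begins: Jan 24, 2009 + 16 days = Feb 9, 2009.
Fruit set is observed: Feb 9, 2009 + 7 weeks = Mar 30, 2009.
The seeds are planted: Dec 8, 2008.
Germination occurs: Dec 8, 2008 + 11 days = Dec 19, 2008.
Pollination is complete: Dec 19, 2008 + 9 weeks = Feb 20, 2009.
Both prerequisites met — fruit set is observed (Mar 30, 2009), pollination is complete (Feb 20, 2009); the later is Mar 30, 2009.
The fruit ripens: Mar 30, 2009 + 9 days = Apr 8, 2009.

Apr 8, 2009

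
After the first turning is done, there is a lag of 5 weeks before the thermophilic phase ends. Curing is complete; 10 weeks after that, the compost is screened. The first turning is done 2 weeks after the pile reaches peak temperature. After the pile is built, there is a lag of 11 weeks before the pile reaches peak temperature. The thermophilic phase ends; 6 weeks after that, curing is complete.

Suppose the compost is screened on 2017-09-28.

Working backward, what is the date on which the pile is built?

The compost is screened: Sep 28, 2017.
Curing is complete: Sep 28, 2017 − 10 weeks = Jul 20, 2017.
The thermophilic phase ends: Jul 20, 2017 − 6 weeks = Jun 8, 2017.
The first turning is done: Jun 8, 2017 − 5 weeks = May 4, 2017.
The pile reaches peak temperature: May 4, 2017 − 2 weeks = Apr 20, 2017.
The pile is built: Apr 20, 2017 − 11 weeks = Feb 2, 2017.

2017-02-02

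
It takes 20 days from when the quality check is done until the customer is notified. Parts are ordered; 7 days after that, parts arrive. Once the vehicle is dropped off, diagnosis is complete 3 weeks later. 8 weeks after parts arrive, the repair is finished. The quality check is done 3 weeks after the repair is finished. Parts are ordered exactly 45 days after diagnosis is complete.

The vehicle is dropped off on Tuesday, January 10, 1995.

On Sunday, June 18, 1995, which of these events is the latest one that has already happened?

The vehicle is dropped off: Jan 10, 1995.
Diagnosis is complete: Jan 10, 1995 + 3 weeks = Jan 31, 1995.
Parts are ordered: Jan 31, 1995 + 45 days = Mar 17, 1995.
Parts arrive: Mar 17, 1995 + 7 days = Mar 24, 1995.
The repair is finished: Mar 24, 1995 + 8 weeks = May 19, 1995.
The quality check is done: May 19, 1995 + 3 weeks = Jun 9, 1995.
The customer is notified: Jun 9, 1995 + 20 days = Jun 29, 1995.
Jun 18, 1995 falls between when the quality check is done (Jun 9, 1995) and when the customer is notified (Jun 29, 1995).

The quality check is done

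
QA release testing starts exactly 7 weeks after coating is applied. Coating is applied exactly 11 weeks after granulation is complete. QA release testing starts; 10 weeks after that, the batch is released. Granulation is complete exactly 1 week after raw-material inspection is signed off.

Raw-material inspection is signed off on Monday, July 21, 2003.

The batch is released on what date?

Raw-material inspection is signed off: Jul 21, 2003.
Granulation is complete: Jul 21, 2003 + 1 week = Jul 28, 2003.
Coating is applied: Jul 28, 2003 + 11 weeks = Oct 13, 2003.
QA release testing starts: Oct 13, 2003 + 7 weeks = Dec 1, 2003.
The batch is released: Dec 1, 2003 + 10 weeks = Feb 9, 2004.

Monday, February 9, 2004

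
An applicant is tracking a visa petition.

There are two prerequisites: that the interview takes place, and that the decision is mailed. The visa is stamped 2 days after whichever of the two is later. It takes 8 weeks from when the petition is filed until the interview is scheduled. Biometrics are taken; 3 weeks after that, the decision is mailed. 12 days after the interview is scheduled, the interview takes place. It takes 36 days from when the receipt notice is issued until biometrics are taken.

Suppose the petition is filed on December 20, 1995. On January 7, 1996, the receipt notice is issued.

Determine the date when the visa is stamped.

The petition is filed: Dec 20, 1995.
The interview is scheduled: Dec 20, 1995 + 8 weeks = Feb 14, 1996.
The interview takes place: Feb 14, 1996 + 12 days = Feb 26, 1996.
The receipt notice is issued: Jan 7, 1996.
Biometrics are taken: Jan 7, 1996 + 36 days = Feb 12, 1996.
The decision is mailed: Feb 12, 1996 + 3 weeks = Mar 4, 1996.
Both prerequisites met — the interview takes place (Feb 26, 1996), the decision is mailed (Mar 4, 1996); the later is Mar 4, 1996.
The visa is stamped: Mar 4, 1996 + 2 days = Mar 6, 1996.

March 6, 1996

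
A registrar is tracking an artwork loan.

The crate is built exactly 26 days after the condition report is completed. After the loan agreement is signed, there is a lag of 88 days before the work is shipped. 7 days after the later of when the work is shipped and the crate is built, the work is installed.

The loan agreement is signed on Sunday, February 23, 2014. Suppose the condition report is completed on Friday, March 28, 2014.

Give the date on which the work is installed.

The loan agreement is signed: Feb 23, 2014.
The work is shipped: Feb 23, 2014 + 88 days = May 22, 2014.
The condition report is completed: Mar 28, 2014.
The crate is built: Mar 28, 2014 + 26 days = Apr 23, 2014.
Both prerequisites met — the work is shipped (May 22, 2014), the crate is built (Apr 23, 2014); the later is May 22, 2014.
The work is installed: May 22, 2014 + 7 days = May 29, 2014.

Thursday, May 29, 2014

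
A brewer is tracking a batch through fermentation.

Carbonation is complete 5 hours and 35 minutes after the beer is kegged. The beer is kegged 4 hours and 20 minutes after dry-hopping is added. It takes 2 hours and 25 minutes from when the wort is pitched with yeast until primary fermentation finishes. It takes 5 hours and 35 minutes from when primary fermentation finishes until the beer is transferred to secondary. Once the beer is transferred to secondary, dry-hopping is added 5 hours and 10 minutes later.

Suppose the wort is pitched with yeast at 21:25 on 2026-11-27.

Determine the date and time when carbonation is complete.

20:30 on 2026-11-28

The wort is pitched with yeast: 21:25 Nov 27, 2026.
Primary fermentation finishes: 21:25 Nov 27, 2026 + 2h25m = 23:50 Nov 27, 2026.
The beer is transferred to secondary: 23:50 Nov 27, 2026 + 5h35m = 05:25 Nov 28, 2026.
Dry-hopping is added: 05:25 Nov 28, 2026 + 5h10m = 10:35 Nov 28, 2026.
The beer is kegged: 10:35 Nov 28, 2026 + 4h20m = 14:55 Nov 28, 2026.
Carbonation is complete: 14:55 Nov 28, 2026 + 5h35m = 20:30 Nov 28, 2026.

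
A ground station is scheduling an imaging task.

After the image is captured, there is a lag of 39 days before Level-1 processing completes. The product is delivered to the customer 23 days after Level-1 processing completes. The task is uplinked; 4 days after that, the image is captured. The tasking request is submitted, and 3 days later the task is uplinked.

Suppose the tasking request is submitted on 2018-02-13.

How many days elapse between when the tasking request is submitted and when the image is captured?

Causal path: the tasking request is submitted → the task is uplinked → the image is captured.
Total delay along the path: 3 + 4 = 7 days.

7 days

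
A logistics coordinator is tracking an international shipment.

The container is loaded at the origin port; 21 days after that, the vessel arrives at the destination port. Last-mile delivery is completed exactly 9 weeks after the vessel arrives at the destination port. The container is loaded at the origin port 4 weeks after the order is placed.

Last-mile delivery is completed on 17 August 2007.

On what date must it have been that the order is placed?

27 April 2007

Last-mile delivery is completed: Aug 17, 2007.
The vessel arrives at the destination port: Aug 17, 2007 − 9 weeks = Jun 15, 2007.
The container is loaded at the origin port: Jun 15, 2007 − 21 days = May 25, 2007.
The order is placed: May 25, 2007 − 4 weeks = Apr 27, 2007.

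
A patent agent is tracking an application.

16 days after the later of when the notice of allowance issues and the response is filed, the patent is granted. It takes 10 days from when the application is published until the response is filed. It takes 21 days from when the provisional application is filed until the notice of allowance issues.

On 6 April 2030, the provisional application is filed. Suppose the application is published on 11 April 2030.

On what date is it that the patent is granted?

13 May 2030

The provisional application is filed: Apr 6, 2030.
The notice of allowance issues: Apr 6, 2030 + 21 days = Apr 27, 2030.
The application is published: Apr 11, 2030.
The response is filed: Apr 11, 2030 + 10 days = Apr 21, 2030.
Both prerequisites met — the notice of allowance issues (Apr 27, 2030), the response is filed (Apr 21, 2030); the later is Apr 27, 2030.
The patent is granted: Apr 27, 2030 + 16 days = May 13, 2030.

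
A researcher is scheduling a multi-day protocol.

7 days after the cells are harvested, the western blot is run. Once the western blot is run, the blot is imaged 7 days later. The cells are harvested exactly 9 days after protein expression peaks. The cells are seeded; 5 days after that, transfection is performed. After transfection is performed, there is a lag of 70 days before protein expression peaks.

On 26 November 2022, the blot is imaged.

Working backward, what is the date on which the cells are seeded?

20 August 2022

The blot is imaged: Nov 26, 2022.
The western blot is run: Nov 26, 2022 − 7 days = Nov 19, 2022.
The cells are harvested: Nov 19, 2022 − 7 days = Nov 12, 2022.
Protein expression peaks: Nov 12, 2022 − 9 days = Nov 3, 2022.
Transfection is performed: Nov 3, 2022 − 70 days = Aug 25, 2022.
The cells are seeded: Aug 25, 2022 − 5 days = Aug 20, 2022.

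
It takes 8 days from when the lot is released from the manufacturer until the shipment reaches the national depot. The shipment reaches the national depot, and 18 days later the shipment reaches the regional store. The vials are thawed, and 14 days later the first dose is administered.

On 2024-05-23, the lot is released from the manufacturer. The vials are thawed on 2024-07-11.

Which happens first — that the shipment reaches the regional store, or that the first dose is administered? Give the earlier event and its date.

The lot is released from the manufacturer: May 23, 2024.
The shipment reaches the national depot: May 23, 2024 + 8 days = May 31, 2024.
The shipment reaches the regional store: May 31, 2024 + 18 days = Jun 18, 2024.
The vials are thawed: Jul 11, 2024.
The first dose is administered: Jul 11, 2024 + 14 days = Jul 25, 2024.
Comparing: the shipment reaches the regional store on Jun 18, 2024 vs the first dose is administered on Jul 25, 2024. Earlier: the shipment reaches the regional store.

The shipment reaches the regional store — 2024-06-18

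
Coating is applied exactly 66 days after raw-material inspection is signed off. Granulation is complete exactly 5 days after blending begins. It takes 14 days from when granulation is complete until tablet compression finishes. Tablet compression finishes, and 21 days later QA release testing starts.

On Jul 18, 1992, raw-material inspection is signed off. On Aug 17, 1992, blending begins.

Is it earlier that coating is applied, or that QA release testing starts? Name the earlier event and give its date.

Coating is applied — Sep 22, 1992

Raw-material inspection is signed off: Jul 18, 1992.
Coating is applied: Jul 18, 1992 + 66 days = Sep 22, 1992.
Blending begins: Aug 17, 1992.
Granulation is complete: Aug 17, 1992 + 5 days = Aug 22, 1992.
Tablet compression finishes: Aug 22, 1992 + 14 days = Sep 5, 1992.
QA release testing starts: Sep 5, 1992 + 21 days = Sep 26, 1992.
Comparing: coating is applied on Sep 22, 1992 vs QA release testing starts on Sep 26, 1992. Earlier: coating is applied.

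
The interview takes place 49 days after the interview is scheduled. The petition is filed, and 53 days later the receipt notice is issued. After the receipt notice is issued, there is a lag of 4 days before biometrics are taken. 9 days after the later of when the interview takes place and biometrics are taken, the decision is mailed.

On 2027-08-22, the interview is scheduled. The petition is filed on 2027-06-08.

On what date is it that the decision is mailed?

2027-10-19

The interview is scheduled: Aug 22, 2027.
The interview takes place: Aug 22, 2027 + 49 days = Oct 10, 2027.
The petition is filed: Jun 8, 2027.
The receipt notice is issued: Jun 8, 2027 + 53 days = Jul 31, 2027.
Biometrics are taken: Jul 31, 2027 + 4 days = Aug 4, 2027.
Both prerequisites met — the interview takes place (Oct 10, 2027), biometrics are taken (Aug 4, 2027); the later is Oct 10, 2027.
The decision is mailed: Oct 10, 2027 + 9 days = Oct 19, 2027.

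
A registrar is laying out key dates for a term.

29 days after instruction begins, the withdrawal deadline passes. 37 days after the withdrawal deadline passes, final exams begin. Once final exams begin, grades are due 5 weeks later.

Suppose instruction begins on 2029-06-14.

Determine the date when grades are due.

2029-09-23

Instruction begins: Jun 14, 2029.
The withdrawal deadline passes: Jun 14, 2029 + 29 days = Jul 13, 2029.
Final exams begin: Jul 13, 2029 + 37 days = Aug 19, 2029.
Grades are due: Aug 19, 2029 + 5 weeks = Sep 23, 2029.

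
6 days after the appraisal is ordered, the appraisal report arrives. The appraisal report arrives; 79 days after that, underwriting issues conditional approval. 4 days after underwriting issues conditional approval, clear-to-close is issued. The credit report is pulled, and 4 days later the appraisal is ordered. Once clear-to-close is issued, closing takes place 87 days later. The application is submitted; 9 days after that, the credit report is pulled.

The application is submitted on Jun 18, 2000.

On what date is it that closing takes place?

The application is submitted: Jun 18, 2000.
The credit report is pulled: Jun 18, 2000 + 9 days = Jun 27, 2000.
The appraisal is ordered: Jun 27, 2000 + 4 days = Jul 1, 2000.
The appraisal report arrives: Jul 1, 2000 + 6 days = Jul 7, 2000.
Underwriting issues conditional approval: Jul 7, 2000 + 79 days = Sep 24, 2000.
Clear-to-close is issued: Sep 24, 2000 + 4 days = Sep 28, 2000.
Closing takes place: Sep 28, 2000 + 87 days = Dec 24, 2000.

Dec 24, 2000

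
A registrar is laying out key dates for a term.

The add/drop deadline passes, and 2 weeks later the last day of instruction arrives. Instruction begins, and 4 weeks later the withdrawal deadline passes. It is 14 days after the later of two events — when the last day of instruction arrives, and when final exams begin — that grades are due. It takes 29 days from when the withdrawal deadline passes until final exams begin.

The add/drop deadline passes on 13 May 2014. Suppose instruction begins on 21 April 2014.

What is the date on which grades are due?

The add/drop deadline passes: May 13, 2014.
The last day of instruction arrives: May 13, 2014 + 2 weeks = May 27, 2014.
Instruction begins: Apr 21, 2014.
The withdrawal deadline passes: Apr 21, 2014 + 4 weeks = May 19, 2014.
Final exams begin: May 19, 2014 + 29 days = Jun 17, 2014.
Both prerequisites met — the last day of instruction arrives (May 27, 2014), final exams begin (Jun 17, 2014); the later is Jun 17, 2014.
Grades are due: Jun 17, 2014 + 14 days = Jul 1, 2014.

1 July 2014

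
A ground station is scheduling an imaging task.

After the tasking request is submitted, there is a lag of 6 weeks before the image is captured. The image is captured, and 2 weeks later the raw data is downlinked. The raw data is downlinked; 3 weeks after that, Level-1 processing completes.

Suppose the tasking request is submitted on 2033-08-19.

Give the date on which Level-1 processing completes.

The tasking request is submitted: Aug 19, 2033.
The image is captured: Aug 19, 2033 + 6 weeks = Sep 30, 2033.
The raw data is downlinked: Sep 30, 2033 + 2 weeks = Oct 14, 2033.
Level-1 processing completes: Oct 14, 2033 + 3 weeks = Nov 4, 2033.

2033-11-04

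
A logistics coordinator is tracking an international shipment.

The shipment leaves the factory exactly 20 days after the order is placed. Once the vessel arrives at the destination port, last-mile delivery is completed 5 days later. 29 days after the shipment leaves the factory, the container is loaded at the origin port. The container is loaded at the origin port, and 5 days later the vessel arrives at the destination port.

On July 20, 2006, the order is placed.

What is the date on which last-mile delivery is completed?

The order is placed: Jul 20, 2006.
The shipment leaves the factory: Jul 20, 2006 + 20 days = Aug 9, 2006.
The container is loaded at the origin port: Aug 9, 2006 + 29 days = Sep 7, 2006.
The vessel arrives at the destination port: Sep 7, 2006 + 5 days = Sep 12, 2006.
Last-mile delivery is completed: Sep 12, 2006 + 5 days = Sep 17, 2006.

September 17, 2006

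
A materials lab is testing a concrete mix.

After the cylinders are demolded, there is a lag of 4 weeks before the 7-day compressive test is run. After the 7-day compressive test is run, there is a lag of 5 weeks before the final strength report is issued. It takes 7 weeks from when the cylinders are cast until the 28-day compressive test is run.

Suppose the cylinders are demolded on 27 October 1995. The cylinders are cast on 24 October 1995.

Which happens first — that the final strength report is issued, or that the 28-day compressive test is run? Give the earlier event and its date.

The 28-day compressive test is run — 12 December 1995

The cylinders are demolded: Oct 27, 1995.
The 7-day compressive test is run: Oct 27, 1995 + 4 weeks = Nov 24, 1995.
The final strength report is issued: Nov 24, 1995 + 5 weeks = Dec 29, 1995.
The cylinders are cast: Oct 24, 1995.
The 28-day compressive test is run: Oct 24, 1995 + 7 weeks = Dec 12, 1995.
Comparing: the final strength report is issued on Dec 29, 1995 vs the 28-day compressive test is run on Dec 12, 1995. Earlier: the 28-day compressive test is run.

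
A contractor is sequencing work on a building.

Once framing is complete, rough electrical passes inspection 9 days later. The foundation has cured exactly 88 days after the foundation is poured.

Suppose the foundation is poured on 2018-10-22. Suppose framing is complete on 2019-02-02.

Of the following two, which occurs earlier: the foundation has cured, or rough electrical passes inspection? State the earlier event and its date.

The foundation is poured: Oct 22, 2018.
The foundation has cured: Oct 22, 2018 + 88 days = Jan 18, 2019.
Framing is complete: Feb 2, 2019.
Rough electrical passes inspection: Feb 2, 2019 + 9 days = Feb 11, 2019.
Comparing: the foundation has cured on Jan 18, 2019 vs rough electrical passes inspection on Feb 11, 2019. Earlier: the foundation has cured.

The foundation has cured — 2019-01-18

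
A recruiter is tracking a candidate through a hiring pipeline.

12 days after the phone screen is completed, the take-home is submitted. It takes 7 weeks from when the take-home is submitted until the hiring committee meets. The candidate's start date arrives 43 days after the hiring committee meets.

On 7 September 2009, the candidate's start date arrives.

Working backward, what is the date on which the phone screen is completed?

The candidate's start date arrives: Sep 7, 2009.
The hiring committee meets: Sep 7, 2009 − 43 days = Jul 26, 2009.
The take-home is submitted: Jul 26, 2009 − 7 weeks = Jun 7, 2009.
The phone screen is completed: Jun 7, 2009 − 12 days = May 26, 2009.

26 May 2009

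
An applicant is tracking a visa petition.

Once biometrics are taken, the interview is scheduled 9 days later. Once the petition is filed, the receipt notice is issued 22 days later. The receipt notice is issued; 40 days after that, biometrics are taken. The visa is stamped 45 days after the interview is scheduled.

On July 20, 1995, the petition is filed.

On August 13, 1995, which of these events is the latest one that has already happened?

The receipt notice is issued

The petition is filed: Jul 20, 1995.
The receipt notice is issued: Jul 20, 1995 + 22 days = Aug 11, 1995.
Biometrics are taken: Aug 11, 1995 + 40 days = Sep 20, 1995.
The interview is scheduled: Sep 20, 1995 + 9 days = Sep 29, 1995.
The visa is stamped: Sep 29, 1995 + 45 days = Nov 13, 1995.
Aug 13, 1995 falls between when the receipt notice is issued (Aug 11, 1995) and when biometrics are taken (Sep 20, 1995).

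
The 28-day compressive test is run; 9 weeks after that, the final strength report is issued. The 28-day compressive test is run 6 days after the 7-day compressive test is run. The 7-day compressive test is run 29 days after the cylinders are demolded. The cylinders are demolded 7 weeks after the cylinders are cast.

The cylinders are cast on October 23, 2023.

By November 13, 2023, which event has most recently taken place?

The cylinders are cast: Oct 23, 2023.
The cylinders are demolded: Oct 23, 2023 + 7 weeks = Dec 11, 2023.
The 7-day compressive test is run: Dec 11, 2023 + 29 days = Jan 9, 2024.
The 28-day compressive test is run: Jan 9, 2024 + 6 days = Jan 15, 2024.
The final strength report is issued: Jan 15, 2024 + 9 weeks = Mar 18, 2024.
Nov 13, 2023 falls between when the cylinders are cast (Oct 23, 2023) and when the cylinders are demolded (Dec 11, 2023).

The cylinders are cast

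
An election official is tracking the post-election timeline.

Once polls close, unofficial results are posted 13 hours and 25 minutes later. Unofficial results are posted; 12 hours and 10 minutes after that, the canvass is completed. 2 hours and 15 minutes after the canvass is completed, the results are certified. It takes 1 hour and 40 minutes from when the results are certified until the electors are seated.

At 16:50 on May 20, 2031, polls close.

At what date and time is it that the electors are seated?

Polls close: 16:50 May 20, 2031.
Unofficial results are posted: 16:50 May 20, 2031 + 13h25m = 06:15 May 21, 2031.
The canvass is completed: 06:15 May 21, 2031 + 12h10m = 18:25 May 21, 2031.
The results are certified: 18:25 May 21, 2031 + 2h15m = 20:40 May 21, 2031.
The electors are seated: 20:40 May 21, 2031 + 1h40m = 22:20 May 21, 2031.

22:20 on May 21, 2031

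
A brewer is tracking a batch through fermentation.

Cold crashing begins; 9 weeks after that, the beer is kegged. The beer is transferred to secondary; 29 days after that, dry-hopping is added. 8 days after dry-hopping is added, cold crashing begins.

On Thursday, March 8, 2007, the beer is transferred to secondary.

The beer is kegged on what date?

Saturday, June 16, 2007

The beer is transferred to secondary: Mar 8, 2007.
Dry-hopping is added: Mar 8, 2007 + 29 days = Apr 6, 2007.
Cold crashing begins: Apr 6, 2007 + 8 days = Apr 14, 2007.
The beer is kegged: Apr 14, 2007 + 9 weeks = Jun 16, 2007.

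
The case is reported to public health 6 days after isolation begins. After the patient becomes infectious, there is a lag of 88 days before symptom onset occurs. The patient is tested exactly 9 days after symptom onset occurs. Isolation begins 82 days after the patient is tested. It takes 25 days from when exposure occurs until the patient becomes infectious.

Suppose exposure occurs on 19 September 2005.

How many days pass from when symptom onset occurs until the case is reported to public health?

Causal path: symptom onset occurs → the patient is tested → isolation begins → the case is reported to public health.
Total delay along the path: 9 + 82 + 6 = 97 days.

97 days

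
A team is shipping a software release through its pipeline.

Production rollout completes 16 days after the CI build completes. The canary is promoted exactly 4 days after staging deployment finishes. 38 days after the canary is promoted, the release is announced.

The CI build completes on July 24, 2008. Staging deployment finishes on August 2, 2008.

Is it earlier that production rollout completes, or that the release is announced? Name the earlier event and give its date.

Production rollout completes — August 9, 2008

The CI build completes: Jul 24, 2008.
Production rollout completes: Jul 24, 2008 + 16 days = Aug 9, 2008.
Staging deployment finishes: Aug 2, 2008.
The canary is promoted: Aug 2, 2008 + 4 days = Aug 6, 2008.
The release is announced: Aug 6, 2008 + 38 days = Sep 13, 2008.
Comparing: production rollout completes on Aug 9, 2008 vs the release is announced on Sep 13, 2008. Earlier: production rollout completes.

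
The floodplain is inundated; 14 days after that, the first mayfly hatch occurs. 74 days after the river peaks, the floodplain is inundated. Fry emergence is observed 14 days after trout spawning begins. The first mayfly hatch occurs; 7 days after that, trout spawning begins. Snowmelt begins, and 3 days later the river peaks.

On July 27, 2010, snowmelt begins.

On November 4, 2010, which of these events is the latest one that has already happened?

Snowmelt begins: Jul 27, 2010.
The river peaks: Jul 27, 2010 + 3 days = Jul 30, 2010.
The floodplain is inundated: Jul 30, 2010 + 74 days = Oct 12, 2010.
The first mayfly hatch occurs: Oct 12, 2010 + 14 days = Oct 26, 2010.
Trout spawning begins: Oct 26, 2010 + 7 days = Nov 2, 2010.
Fry emergence is observed: Nov 2, 2010 + 14 days = Nov 16, 2010.
Nov 4, 2010 falls between when trout spawning begins (Nov 2, 2010) and when fry emergence is observed (Nov 16, 2010).

Trout spawning begins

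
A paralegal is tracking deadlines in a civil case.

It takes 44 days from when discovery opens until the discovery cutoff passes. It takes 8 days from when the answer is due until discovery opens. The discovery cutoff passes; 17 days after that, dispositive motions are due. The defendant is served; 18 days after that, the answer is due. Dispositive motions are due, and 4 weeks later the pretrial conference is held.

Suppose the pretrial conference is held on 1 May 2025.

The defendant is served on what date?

6 January 2025

The pretrial conference is held: May 1, 2025.
Dispositive motions are due: May 1, 2025 − 4 weeks = Apr 3, 2025.
The discovery cutoff passes: Apr 3, 2025 − 17 days = Mar 17, 2025.
Discovery opens: Mar 17, 2025 − 44 days = Feb 1, 2025.
The answer is due: Feb 1, 2025 − 8 days = Jan 24, 2025.
The defendant is served: Jan 24, 2025 − 18 days = Jan 6, 2025.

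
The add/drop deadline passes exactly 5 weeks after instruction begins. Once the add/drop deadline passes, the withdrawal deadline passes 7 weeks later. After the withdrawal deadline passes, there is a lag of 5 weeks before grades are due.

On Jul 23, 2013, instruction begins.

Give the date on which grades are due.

Nov 19, 2013

Instruction begins: Jul 23, 2013.
The add/drop deadline passes: Jul 23, 2013 + 5 weeks = Aug 27, 2013.
The withdrawal deadline passes: Aug 27, 2013 + 7 weeks = Oct 15, 2013.
Grades are due: Oct 15, 2013 + 5 weeks = Nov 19, 2013.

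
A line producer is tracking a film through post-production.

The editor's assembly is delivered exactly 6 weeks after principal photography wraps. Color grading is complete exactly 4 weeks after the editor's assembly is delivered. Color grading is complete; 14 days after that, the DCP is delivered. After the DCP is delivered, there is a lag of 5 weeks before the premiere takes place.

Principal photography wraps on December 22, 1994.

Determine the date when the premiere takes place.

Principal photography wraps: Dec 22, 1994.
The editor's assembly is delivered: Dec 22, 1994 + 6 weeks = Feb 2, 1995.
Color grading is complete: Feb 2, 1995 + 4 weeks = Mar 2, 1995.
The DCP is delivered: Mar 2, 1995 + 14 days = Mar 16, 1995.
The premiere takes place: Mar 16, 1995 + 5 weeks = Apr 20, 1995.

April 20, 1995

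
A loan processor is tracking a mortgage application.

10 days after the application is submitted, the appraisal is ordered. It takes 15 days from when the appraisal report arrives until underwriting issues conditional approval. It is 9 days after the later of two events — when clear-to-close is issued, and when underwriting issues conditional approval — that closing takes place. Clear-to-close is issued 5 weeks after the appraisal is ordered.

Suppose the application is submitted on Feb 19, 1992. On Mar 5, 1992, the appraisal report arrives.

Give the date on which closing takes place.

The application is submitted: Feb 19, 1992.
The appraisal is ordered: Feb 19, 1992 + 10 days = Feb 29, 1992.
Clear-to-close is issued: Feb 29, 1992 + 5 weeks = Apr 4, 1992.
The appraisal report arrives: Mar 5, 1992.
Underwriting issues conditional approval: Mar 5, 1992 + 15 days = Mar 20, 1992.
Both prerequisites met — clear-to-close is issued (Apr 4, 1992), underwriting issues conditional approval (Mar 20, 1992); the later is Apr 4, 1992.
Closing takes place: Apr 4, 1992 + 9 days = Apr 13, 1992.

Apr 13, 1992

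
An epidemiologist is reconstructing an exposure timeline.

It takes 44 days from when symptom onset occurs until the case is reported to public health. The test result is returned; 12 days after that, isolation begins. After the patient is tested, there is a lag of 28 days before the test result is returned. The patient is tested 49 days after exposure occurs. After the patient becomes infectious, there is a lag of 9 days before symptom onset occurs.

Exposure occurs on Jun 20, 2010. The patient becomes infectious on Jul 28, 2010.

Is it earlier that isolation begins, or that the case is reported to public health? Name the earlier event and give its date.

Exposure occurs: Jun 20, 2010.
The patient is tested: Jun 20, 2010 + 49 days = Aug 8, 2010.
The test result is returned: Aug 8, 2010 + 28 days = Sep 5, 2010.
Isolation begins: Sep 5, 2010 + 12 days = Sep 17, 2010.
The patient becomes infectious: Jul 28, 2010.
Symptom onset occurs: Jul 28, 2010 + 9 days = Aug 6, 2010.
The case is reported to public health: Aug 6, 2010 + 44 days = Sep 19, 2010.
Comparing: isolation begins on Sep 17, 2010 vs the case is reported to public health on Sep 19, 2010. Earlier: isolation begins.

Isolation begins — Sep 17, 2010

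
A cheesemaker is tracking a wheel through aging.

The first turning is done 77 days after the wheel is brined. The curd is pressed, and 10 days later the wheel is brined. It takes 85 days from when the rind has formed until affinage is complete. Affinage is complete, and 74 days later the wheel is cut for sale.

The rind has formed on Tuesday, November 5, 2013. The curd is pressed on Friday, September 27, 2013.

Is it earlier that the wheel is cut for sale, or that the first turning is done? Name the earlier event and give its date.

The rind has formed: Nov 5, 2013.
Affinage is complete: Nov 5, 2013 + 85 days = Jan 29, 2014.
The wheel is cut for sale: Jan 29, 2014 + 74 days = Apr 13, 2014.
The curd is pressed: Sep 27, 2013.
The wheel is brined: Sep 27, 2013 + 10 days = Oct 7, 2013.
The first turning is done: Oct 7, 2013 + 77 days = Dec 23, 2013.
Comparing: the wheel is cut for sale on Apr 13, 2014 vs the first turning is done on Dec 23, 2013. Earlier: the first turning is done.

The first turning is done — Monday, December 23, 2013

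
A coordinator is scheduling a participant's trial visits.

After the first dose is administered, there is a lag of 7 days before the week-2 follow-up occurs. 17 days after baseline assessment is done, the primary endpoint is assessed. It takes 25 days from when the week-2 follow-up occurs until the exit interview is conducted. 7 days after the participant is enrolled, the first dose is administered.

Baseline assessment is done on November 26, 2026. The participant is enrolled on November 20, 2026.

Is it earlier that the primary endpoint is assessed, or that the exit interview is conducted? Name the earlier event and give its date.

The primary endpoint is assessed — December 13, 2026

Baseline assessment is done: Nov 26, 2026.
The primary endpoint is assessed: Nov 26, 2026 + 17 days = Dec 13, 2026.
The participant is enrolled: Nov 20, 2026.
The first dose is administered: Nov 20, 2026 + 7 days = Nov 27, 2026.
The week-2 follow-up occurs: Nov 27, 2026 + 7 days = Dec 4, 2026.
The exit interview is conducted: Dec 4, 2026 + 25 days = Dec 29, 2026.
Comparing: the primary endpoint is assessed on Dec 13, 2026 vs the exit interview is conducted on Dec 29, 2026. Earlier: the primary endpoint is assessed.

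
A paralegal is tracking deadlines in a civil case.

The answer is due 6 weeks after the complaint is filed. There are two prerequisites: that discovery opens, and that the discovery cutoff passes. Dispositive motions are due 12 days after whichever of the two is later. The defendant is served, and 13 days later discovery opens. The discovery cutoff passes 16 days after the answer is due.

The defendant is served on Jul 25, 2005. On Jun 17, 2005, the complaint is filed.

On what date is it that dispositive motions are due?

Aug 26, 2005

The defendant is served: Jul 25, 2005.
Discovery opens: Jul 25, 2005 + 13 days = Aug 7, 2005.
The complaint is filed: Jun 17, 2005.
The answer is due: Jun 17, 2005 + 6 weeks = Jul 29, 2005.
The discovery cutoff passes: Jul 29, 2005 + 16 days = Aug 14, 2005.
Both prerequisites met — discovery opens (Aug 7, 2005), the discovery cutoff passes (Aug 14, 2005); the later is Aug 14, 2005.
Dispositive motions are due: Aug 14, 2005 + 12 days = Aug 26, 2005.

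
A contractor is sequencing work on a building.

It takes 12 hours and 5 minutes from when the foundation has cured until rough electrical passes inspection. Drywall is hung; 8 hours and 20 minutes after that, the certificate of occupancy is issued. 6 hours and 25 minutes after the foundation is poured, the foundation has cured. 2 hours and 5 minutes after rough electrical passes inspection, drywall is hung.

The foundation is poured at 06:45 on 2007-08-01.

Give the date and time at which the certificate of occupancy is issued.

11:40 on 2007-08-02

The foundation is poured: 06:45 Aug 1, 2007.
The foundation has cured: 06:45 Aug 1, 2007 + 6h25m = 13:10 Aug 1, 2007.
Rough electrical passes inspection: 13:10 Aug 1, 2007 + 12h05m = 01:15 Aug 2, 2007.
Drywall is hung: 01:15 Aug 2, 2007 + 2h05m = 03:20 Aug 2, 2007.
The certificate of occupancy is issued: 03:20 Aug 2, 2007 + 8h20m = 11:40 Aug 2, 2007.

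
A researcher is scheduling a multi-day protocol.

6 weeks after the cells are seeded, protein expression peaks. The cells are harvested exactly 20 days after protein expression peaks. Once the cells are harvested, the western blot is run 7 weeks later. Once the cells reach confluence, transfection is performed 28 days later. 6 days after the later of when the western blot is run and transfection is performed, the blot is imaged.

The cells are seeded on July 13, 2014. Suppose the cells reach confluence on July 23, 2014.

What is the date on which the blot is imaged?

The cells are seeded: Jul 13, 2014.
Protein expression peaks: Jul 13, 2014 + 6 weeks = Aug 24, 2014.
The cells are harvested: Aug 24, 2014 + 20 days = Sep 13, 2014.
The western blot is run: Sep 13, 2014 + 7 weeks = Nov 1, 2014.
The cells reach confluence: Jul 23, 2014.
Transfection is performed: Jul 23, 2014 + 28 days = Aug 20, 2014.
Both prerequisites met — the western blot is run (Nov 1, 2014), transfection is performed (Aug 20, 2014); the later is Nov 1, 2014.
The blot is imaged: Nov 1, 2014 + 6 days = Nov 7, 2014.

November 7, 2014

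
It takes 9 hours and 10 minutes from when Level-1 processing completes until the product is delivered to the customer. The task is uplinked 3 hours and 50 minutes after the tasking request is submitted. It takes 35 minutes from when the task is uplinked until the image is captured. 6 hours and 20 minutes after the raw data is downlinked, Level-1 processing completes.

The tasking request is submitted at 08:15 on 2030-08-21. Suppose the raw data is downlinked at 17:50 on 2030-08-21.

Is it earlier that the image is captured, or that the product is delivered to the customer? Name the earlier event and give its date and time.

The tasking request is submitted: 08:15 Aug 21, 2030.
The task is uplinked: 08:15 Aug 21, 2030 + 3h50m = 12:05 Aug 21, 2030.
The image is captured: 12:05 Aug 21, 2030 + 35m = 12:40 Aug 21, 2030.
The raw data is downlinked: 17:50 Aug 21, 2030.
Level-1 processing completes: 17:50 Aug 21, 2030 + 6h20m = 00:10 Aug 22, 2030.
The product is delivered to the customer: 00:10 Aug 22, 2030 + 9h10m = 09:20 Aug 22, 2030.
Comparing: the image is captured at 12:40 Aug 21, 2030 vs the product is delivered to the customer at 09:20 Aug 22, 2030. Earlier: the image is captured.

The image is captured — 12:40 on 2030-08-21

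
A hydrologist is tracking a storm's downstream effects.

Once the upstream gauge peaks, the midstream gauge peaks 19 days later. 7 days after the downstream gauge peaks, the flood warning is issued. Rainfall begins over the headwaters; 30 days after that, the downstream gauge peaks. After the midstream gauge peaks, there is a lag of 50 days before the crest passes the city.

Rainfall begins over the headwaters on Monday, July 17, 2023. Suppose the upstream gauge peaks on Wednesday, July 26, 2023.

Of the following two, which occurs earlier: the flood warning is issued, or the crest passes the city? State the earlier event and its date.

The flood warning is issued — Wednesday, August 23, 2023

Rainfall begins over the headwaters: Jul 17, 2023.
The downstream gauge peaks: Jul 17, 2023 + 30 days = Aug 16, 2023.
The flood warning is issued: Aug 16, 2023 + 7 days = Aug 23, 2023.
The upstream gauge peaks: Jul 26, 2023.
The midstream gauge peaks: Jul 26, 2023 + 19 days = Aug 14, 2023.
The crest passes the city: Aug 14, 2023 + 50 days = Oct 3, 2023.
Comparing: the flood warning is issued on Aug 23, 2023 vs the crest passes the city on Oct 3, 2023. Earlier: the flood warning is issued.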